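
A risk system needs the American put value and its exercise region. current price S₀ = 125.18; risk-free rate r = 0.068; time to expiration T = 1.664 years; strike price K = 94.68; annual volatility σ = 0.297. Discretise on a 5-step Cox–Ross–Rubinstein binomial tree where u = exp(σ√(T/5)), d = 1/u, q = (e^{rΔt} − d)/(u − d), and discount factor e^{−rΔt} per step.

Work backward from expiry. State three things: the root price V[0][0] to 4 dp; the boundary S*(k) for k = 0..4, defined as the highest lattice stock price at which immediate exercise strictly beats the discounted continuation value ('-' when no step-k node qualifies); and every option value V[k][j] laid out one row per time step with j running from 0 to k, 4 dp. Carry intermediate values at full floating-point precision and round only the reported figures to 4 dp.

params: Δt=0.33280 u=1.18689 d=0.84254 q=0.52374 e^(-rΔt)=0.97762
t_5 payoffs: 41.5324 19.8106 0.0000 0.0000 0.0000 0.0000
t_4: node(4,0) S=63.0804 payoff=31.5996 vs cont=29.4811 → 31.5996 [stop]  node(4,1) S=88.8617 payoff=5.8183 vs cont=9.2239 → 9.2239 [wait]  node(4,2) S=125.1800 payoff=0.0000 vs cont=0.0000 → 0.0000 [wait]  node(4,3) S=176.3418 payoff=0.0000 vs cont=0.0000 → 0.0000 [wait]  node(4,4) S=248.4138 payoff=0.0000 vs cont=0.0000 → 0.0000 [wait]  ⇒ S*(4)=63.0804
t_3: node(3,0) S=74.8694 payoff=19.8106 vs cont=19.4357 → 19.8106 [stop]  node(3,1) S=105.4690 payoff=0.0000 vs cont=4.2947 → 4.2947 [wait]  node(3,2) S=148.5748 payoff=0.0000 vs cont=0.0000 → 0.0000 [wait]  node(3,3) S=209.2982 payoff=0.0000 vs cont=0.0000 → 0.0000 [wait]  ⇒ S*(3)=74.8694
t_2: node(2,0) S=88.8617 payoff=5.8183 vs cont=11.4229 → 11.4229 [wait]  node(2,1) S=125.1800 payoff=0.0000 vs cont=1.9996 → 1.9996 [wait]  node(2,2) S=176.3418 payoff=0.0000 vs cont=0.0000 → 0.0000 [wait]  ⇒ S*(2)=-
t_1: node(1,0) S=105.4690 payoff=0.0000 vs cont=6.3424 → 6.3424 [wait]  node(1,1) S=148.5748 payoff=0.0000 vs cont=0.9310 → 0.9310 [wait]  ⇒ S*(1)=-
t_0: node(0,0) S=125.1800 payoff=0.0000 vs cont=3.4297 → 3.4297 [wait]  ⇒ S*(0)=-

price = 3.4297
boundary = - - - 74.8694 63.0804
tree:
3.4297
6.3424 0.9310
11.4229 1.9996 0.0000
19.8106 4.2947 0.0000 0.0000
31.5996 9.2239 0.0000 0.0000 0.0000
41.5324 19.8106 0.0000 0.0000 0.0000 0.0000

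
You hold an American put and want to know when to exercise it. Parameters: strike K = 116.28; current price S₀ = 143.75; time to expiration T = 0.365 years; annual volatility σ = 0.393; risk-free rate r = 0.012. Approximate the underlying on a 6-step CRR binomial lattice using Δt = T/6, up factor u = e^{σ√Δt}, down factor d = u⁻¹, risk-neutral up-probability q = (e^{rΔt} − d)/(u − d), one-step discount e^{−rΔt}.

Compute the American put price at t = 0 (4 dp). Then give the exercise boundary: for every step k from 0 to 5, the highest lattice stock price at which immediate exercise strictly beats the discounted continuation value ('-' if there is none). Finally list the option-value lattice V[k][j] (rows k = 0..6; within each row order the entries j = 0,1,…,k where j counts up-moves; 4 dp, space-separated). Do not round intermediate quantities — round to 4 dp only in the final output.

price = 2.7631
boundary = - - - - - 88.5369
tree:
2.7631
4.6562 0.7127
7.6904 1.3703 0.0000
12.3594 2.6349 0.0000 0.0000
19.0966 5.0664 0.0000 0.0000 0.0000
27.7431 9.7417 0.0000 0.0000 0.0000 0.0000
35.9222 18.7314 0.0000 0.0000 0.0000 0.0000 0.0000

params: Δt=0.06083 u=1.10178 d=0.90762 q=0.47955 e^(-rΔt)=0.99927
t_6 payoffs: 35.9222 18.7314 0.0000 0.0000 0.0000 0.0000 0.0000
t_5: node(5,0) S=88.5369 payoff=27.7431 vs cont=27.6582 → 27.7431 [stop]  node(5,1) S=107.4776 payoff=8.8024 vs cont=9.7417 → 9.7417 [wait]  node(5,2) S=130.4702 payoff=0.0000 vs cont=0.0000 → 0.0000 [wait]  node(5,3) S=158.3815 payoff=0.0000 vs cont=0.0000 → 0.0000 [wait]  node(5,4) S=192.2639 payoff=0.0000 vs cont=0.0000 → 0.0000 [wait]  node(5,5) S=233.3948 payoff=0.0000 vs cont=0.0000 → 0.0000 [wait]  ⇒ S*(5)=88.5369
t_4: node(4,0) S=97.5486 payoff=18.7314 vs cont=19.0966 → 19.0966 [wait]  node(4,1) S=118.4171 payoff=0.0000 vs cont=5.0664 → 5.0664 [wait]  node(4,2) S=143.7500 payoff=0.0000 vs cont=0.0000 → 0.0000 [wait]  node(4,3) S=174.5023 payoff=0.0000 vs cont=0.0000 → 0.0000 [wait]  node(4,4) S=211.8334 payoff=0.0000 vs cont=0.0000 → 0.0000 [wait]  ⇒ S*(4)=-
t_3: node(3,0) S=107.4776 payoff=8.8024 vs cont=12.3594 → 12.3594 [wait]  node(3,1) S=130.4702 payoff=0.0000 vs cont=2.6349 → 2.6349 [wait]  node(3,2) S=158.3815 payoff=0.0000 vs cont=0.0000 → 0.0000 [wait]  node(3,3) S=192.2639 payoff=0.0000 vs cont=0.0000 → 0.0000 [wait]  ⇒ S*(3)=-
t_2: node(2,0) S=118.4171 payoff=0.0000 vs cont=7.6904 → 7.6904 [wait]  node(2,1) S=143.7500 payoff=0.0000 vs cont=1.3703 → 1.3703 [wait]  node(2,2) S=174.5023 payoff=0.0000 vs cont=0.0000 → 0.0000 [wait]  ⇒ S*(2)=-
t_1: node(1,0) S=130.4702 payoff=0.0000 vs cont=4.6562 → 4.6562 [wait]  node(1,1) S=158.3815 payoff=0.0000 vs cont=0.7127 → 0.7127 [wait]  ⇒ S*(1)=-
t_0: node(0,0) S=143.7500 payoff=0.0000 vs cont=2.7631 → 2.7631 [wait]  ⇒ S*(0)=-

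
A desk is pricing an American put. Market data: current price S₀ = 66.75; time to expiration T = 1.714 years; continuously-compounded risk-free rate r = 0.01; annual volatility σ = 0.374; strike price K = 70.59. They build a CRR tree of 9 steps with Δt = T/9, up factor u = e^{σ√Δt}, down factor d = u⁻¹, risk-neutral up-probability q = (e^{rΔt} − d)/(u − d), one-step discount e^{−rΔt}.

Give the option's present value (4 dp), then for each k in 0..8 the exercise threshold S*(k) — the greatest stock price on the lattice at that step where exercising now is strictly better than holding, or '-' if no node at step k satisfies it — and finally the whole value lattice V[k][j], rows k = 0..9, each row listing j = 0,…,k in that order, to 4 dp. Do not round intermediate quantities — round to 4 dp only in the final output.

price = 14.9224
boundary = - - - - 34.7473 29.5147 34.7473 40.9075 48.1599
tree:
14.9224
19.4320 9.7973
24.5944 13.5746 5.4932
30.1789 18.2726 8.2272 2.3714
35.8427 23.7887 12.0036 3.9179 0.6025
41.0753 29.8147 16.9559 6.3572 1.1286 0.0000
45.5199 35.8427 23.0042 10.0694 2.1140 0.0000 0.0000
49.2952 41.0753 29.6825 15.4179 3.9596 0.0000 0.0000 0.0000
52.5020 45.5199 35.8427 22.4301 7.4166 0.0000 0.0000 0.0000 0.0000
55.2259 49.2952 41.0753 29.6825 13.8919 0.0000 0.0000 0.0000 0.0000 0.0000

Δt=0.19044, u=1.17729, d=0.84941, q=0.46510, disc=e^(-rΔt)=0.99810
k=9 terminal: V=max(K-S,0) → 55.2259 49.2952 41.0753 29.6825 13.8919 0.0000 0.0000 0.0000 0.0000 0.0000
k=8: j=0 S=18.0880 intr=52.5020 cont=52.3677 V=52.5020[EX]; j=1 S=25.0701 intr=45.5199 cont=45.3856 V=45.5199[EX]; j=2 S=34.7473 intr=35.8427 cont=35.7084 V=35.8427[EX]; j=3 S=48.1599 intr=22.4301 cont=22.2958 V=22.4301[EX]; j=4 S=66.7500 intr=3.8400 cont=7.4166 V=7.4166[hold]; j=5 S=92.5159 intr=0.0000 cont=0.0000 V=0.0000[hold]; j=6 S=128.2277 intr=0.0000 cont=0.0000 V=0.0000[hold]; j=7 S=177.7245 intr=0.0000 cont=0.0000 V=0.0000[hold]; j=8 S=246.3273 intr=0.0000 cont=0.0000 V=0.0000[hold]  S*(8)=48.1599
k=7: j=0 S=21.2948 intr=49.2952 cont=49.1609 V=49.2952[EX]; j=1 S=29.5147 intr=41.0753 cont=40.9410 V=41.0753[EX]; j=2 S=40.9075 intr=29.6825 cont=29.5482 V=29.6825[EX]; j=3 S=56.6981 intr=13.8919 cont=15.4179 V=15.4179[hold]; j=4 S=78.5840 intr=0.0000 cont=3.9596 V=3.9596[hold]; j=5 S=108.9179 intr=0.0000 cont=0.0000 V=0.0000[hold]; j=6 S=150.9609 intr=0.0000 cont=0.0000 V=0.0000[hold]; j=7 S=209.2329 intr=0.0000 cont=0.0000 V=0.0000[hold]  S*(7)=40.9075
k=6: j=0 S=25.0701 intr=45.5199 cont=45.3856 V=45.5199[EX]; j=1 S=34.7473 intr=35.8427 cont=35.7084 V=35.8427[EX]; j=2 S=48.1599 intr=22.4301 cont=23.0042 V=23.0042[hold]; j=3 S=66.7500 intr=3.8400 cont=10.0694 V=10.0694[hold]; j=4 S=92.5159 intr=0.0000 cont=2.1140 V=2.1140[hold]; j=5 S=128.2277 intr=0.0000 cont=0.0000 V=0.0000[hold]; j=6 S=177.7245 intr=0.0000 cont=0.0000 V=0.0000[hold]  S*(6)=34.7473
k=5: j=0 S=29.5147 intr=41.0753 cont=40.9410 V=41.0753[EX]; j=1 S=40.9075 intr=29.6825 cont=29.8147 V=29.8147[hold]; j=2 S=56.6981 intr=13.8919 cont=16.9559 V=16.9559[hold]; j=3 S=78.5840 intr=0.0000 cont=6.3572 V=6.3572[hold]; j=4 S=108.9179 intr=0.0000 cont=1.1286 V=1.1286[hold]; j=5 S=150.9609 intr=0.0000 cont=0.0000 V=0.0000[hold]  S*(5)=29.5147
k=4: j=0 S=34.7473 intr=35.8427 cont=35.7698 V=35.8427[EX]; j=1 S=48.1599 intr=22.4301 cont=23.7887 V=23.7887[hold]; j=2 S=66.7500 intr=3.8400 cont=12.0036 V=12.0036[hold]; j=3 S=92.5159 intr=0.0000 cont=3.9179 V=3.9179[hold]; j=4 S=128.2277 intr=0.0000 cont=0.6025 V=0.6025[hold]  S*(4)=34.7473
k=3: j=0 S=40.9075 intr=29.6825 cont=30.1789 V=30.1789[hold]; j=1 S=56.6981 intr=13.8919 cont=18.2726 V=18.2726[hold]; j=2 S=78.5840 intr=0.0000 cont=8.2272 V=8.2272[hold]; j=3 S=108.9179 intr=0.0000 cont=2.3714 V=2.3714[hold]  S*(3)=-
k=2: j=0 S=48.1599 intr=22.4301 cont=24.5944 V=24.5944[hold]; j=1 S=66.7500 intr=3.8400 cont=13.5746 V=13.5746[hold]; j=2 S=92.5159 intr=0.0000 cont=5.4932 V=5.4932[hold]  S*(2)=-
k=1: j=0 S=56.6981 intr=13.8919 cont=19.4320 V=19.4320[hold]; j=1 S=78.5840 intr=0.0000 cont=9.7973 V=9.7973[hold]  S*(1)=-
k=0: j=0 S=66.7500 intr=3.8400 cont=14.9224 V=14.9224[hold]  S*(0)=-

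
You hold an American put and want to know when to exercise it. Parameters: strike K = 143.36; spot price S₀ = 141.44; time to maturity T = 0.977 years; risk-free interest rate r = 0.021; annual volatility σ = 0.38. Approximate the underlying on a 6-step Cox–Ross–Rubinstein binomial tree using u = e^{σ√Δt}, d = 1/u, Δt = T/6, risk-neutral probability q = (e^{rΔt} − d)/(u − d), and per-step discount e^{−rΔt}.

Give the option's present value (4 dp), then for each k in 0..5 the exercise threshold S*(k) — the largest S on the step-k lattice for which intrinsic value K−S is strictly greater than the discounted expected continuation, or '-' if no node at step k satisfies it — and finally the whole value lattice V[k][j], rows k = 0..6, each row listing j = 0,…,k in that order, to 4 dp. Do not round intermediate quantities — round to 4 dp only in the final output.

price = 20.4364
boundary = - - - 89.2870 104.0837 121.3326
tree:
20.4364
29.4109 10.5801
40.8053 16.9219 3.5871
54.0730 26.3104 6.5785 0.2784
66.7662 39.2763 12.0471 0.5299 0.0000
77.6549 54.0730 22.0274 1.0086 0.0000 0.0000
86.9957 66.7662 39.2763 1.9200 0.0000 0.0000 0.0000

Δt=0.16283, u=1.16572, d=0.85784, q=0.47287, disc=e^(-rΔt)=0.99659
k=6 terminal: V=max(K-S,0) → 86.9957 66.7662 39.2763 1.9200 0.0000 0.0000 0.0000
k=5: j=0 S=65.7051 intr=77.6549 cont=77.1656 V=77.6549[EX]; j=1 S=89.2870 intr=54.0730 cont=53.5836 V=54.0730[EX]; j=2 S=121.3326 intr=22.0274 cont=21.5380 V=22.0274[EX]; j=3 S=164.8796 intr=0.0000 cont=1.0086 V=1.0086[hold]; j=4 S=224.0559 intr=0.0000 cont=0.0000 V=0.0000[hold]; j=5 S=304.4708 intr=0.0000 cont=0.0000 V=0.0000[hold]  S*(5)=121.3326
k=4: j=0 S=76.5938 intr=66.7662 cont=66.2768 V=66.7662[EX]; j=1 S=104.0837 intr=39.2763 cont=38.7869 V=39.2763[EX]; j=2 S=141.4400 intr=1.9200 cont=12.0471 V=12.0471[hold]; j=3 S=192.2036 intr=0.0000 cont=0.5299 V=0.5299[hold]; j=4 S=261.1867 intr=0.0000 cont=0.0000 V=0.0000[hold]  S*(4)=104.0837
k=3: j=0 S=89.2870 intr=54.0730 cont=53.5836 V=54.0730[EX]; j=1 S=121.3326 intr=22.0274 cont=26.3104 V=26.3104[hold]; j=2 S=164.8796 intr=0.0000 cont=6.5785 V=6.5785[hold]; j=3 S=224.0559 intr=0.0000 cont=0.2784 V=0.2784[hold]  S*(3)=89.2870
k=2: j=0 S=104.0837 intr=39.2763 cont=40.8053 V=40.8053[hold]; j=1 S=141.4400 intr=1.9200 cont=16.9219 V=16.9219[hold]; j=2 S=192.2036 intr=0.0000 cont=3.5871 V=3.5871[hold]  S*(2)=-
k=1: j=0 S=121.3326 intr=22.0274 cont=29.4109 V=29.4109[hold]; j=1 S=164.8796 intr=0.0000 cont=10.5801 V=10.5801[hold]  S*(1)=-
k=0: j=0 S=141.4400 intr=1.9200 cont=20.4364 V=20.4364[hold]  S*(0)=-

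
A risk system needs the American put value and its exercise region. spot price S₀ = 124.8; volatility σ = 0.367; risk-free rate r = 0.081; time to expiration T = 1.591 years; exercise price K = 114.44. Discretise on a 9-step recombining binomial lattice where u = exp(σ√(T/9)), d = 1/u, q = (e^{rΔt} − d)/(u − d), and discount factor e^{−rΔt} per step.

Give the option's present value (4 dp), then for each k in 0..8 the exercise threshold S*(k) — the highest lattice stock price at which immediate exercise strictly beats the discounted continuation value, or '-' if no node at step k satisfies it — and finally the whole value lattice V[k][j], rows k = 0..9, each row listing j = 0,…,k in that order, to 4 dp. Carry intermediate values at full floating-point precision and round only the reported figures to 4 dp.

price = 12.1803
boundary = - - - 78.5549 67.3224 78.5549 67.3224 78.5549 91.6615
tree:
12.1803
17.9736 6.9163
25.7979 10.9074 3.2480
35.8851 16.7627 5.5473 1.1138
47.1176 24.9804 9.2811 2.0893 0.2008
56.7440 35.8851 15.1303 3.8807 0.4140 0.0000
64.9939 47.1176 23.8457 7.1204 0.8537 0.0000 0.0000
72.0642 56.7440 35.8851 12.8646 1.7604 0.0000 0.0000 0.0000
78.1235 64.9939 47.1176 22.7785 3.6300 0.0000 0.0000 0.0000 0.0000
83.3164 72.0642 56.7440 35.8851 7.4851 0.0000 0.0000 0.0000 0.0000 0.0000

Δt=0.17678, u=1.16685, d=0.85701, q=0.50805, disc=e^(-rΔt)=0.98578
k=9 terminal: V=max(K-S,0) → 83.3164 72.0642 56.7440 35.8851 7.4851 0.0000 0.0000 0.0000 0.0000 0.0000
k=8: j=0 S=36.3165 intr=78.1235 cont=76.4965 V=78.1235[EX]; j=1 S=49.4461 intr=64.9939 cont=63.3669 V=64.9939[EX]; j=2 S=67.3224 intr=47.1176 cont=45.4906 V=47.1176[EX]; j=3 S=91.6615 intr=22.7785 cont=21.1515 V=22.7785[EX]; j=4 S=124.8000 intr=0.0000 cont=3.6300 V=3.6300[hold]; j=5 S=169.9191 intr=0.0000 cont=0.0000 V=0.0000[hold]; j=6 S=231.3501 intr=0.0000 cont=0.0000 V=0.0000[hold]; j=7 S=314.9904 intr=0.0000 cont=0.0000 V=0.0000[hold]; j=8 S=428.8693 intr=0.0000 cont=0.0000 V=0.0000[hold]  S*(8)=91.6615
k=7: j=0 S=42.3758 intr=72.0642 cont=70.4372 V=72.0642[EX]; j=1 S=57.6960 intr=56.7440 cont=55.1170 V=56.7440[EX]; j=2 S=78.5549 intr=35.8851 cont=34.2581 V=35.8851[EX]; j=3 S=106.9549 intr=7.4851 cont=12.8646 V=12.8646[hold]; j=4 S=145.6225 intr=0.0000 cont=1.7604 V=1.7604[hold]; j=5 S=198.2695 intr=0.0000 cont=0.0000 V=0.0000[hold]; j=6 S=269.9501 intr=0.0000 cont=0.0000 V=0.0000[hold]; j=7 S=367.5455 intr=0.0000 cont=0.0000 V=0.0000[hold]  S*(7)=78.5549
k=6: j=0 S=49.4461 intr=64.9939 cont=63.3669 V=64.9939[EX]; j=1 S=67.3224 intr=47.1176 cont=45.4906 V=47.1176[EX]; j=2 S=91.6615 intr=22.7785 cont=23.8457 V=23.8457[hold]; j=3 S=124.8000 intr=0.0000 cont=7.1204 V=7.1204[hold]; j=4 S=169.9191 intr=0.0000 cont=0.8537 V=0.8537[hold]; j=5 S=231.3501 intr=0.0000 cont=0.0000 V=0.0000[hold]; j=6 S=314.9904 intr=0.0000 cont=0.0000 V=0.0000[hold]  S*(6)=67.3224
k=5: j=0 S=57.6960 intr=56.7440 cont=55.1170 V=56.7440[EX]; j=1 S=78.5549 intr=35.8851 cont=34.7926 V=35.8851[EX]; j=2 S=106.9549 intr=7.4851 cont=15.1303 V=15.1303[hold]; j=3 S=145.6225 intr=0.0000 cont=3.8807 V=3.8807[hold]; j=4 S=198.2695 intr=0.0000 cont=0.4140 V=0.4140[hold]; j=5 S=269.9501 intr=0.0000 cont=0.0000 V=0.0000[hold]  S*(5)=78.5549
k=4: j=0 S=67.3224 intr=47.1176 cont=45.4906 V=47.1176[EX]; j=1 S=91.6615 intr=22.7785 cont=24.9804 V=24.9804[hold]; j=2 S=124.8000 intr=0.0000 cont=9.2811 V=9.2811[hold]; j=3 S=169.9191 intr=0.0000 cont=2.0893 V=2.0893[hold]; j=4 S=231.3501 intr=0.0000 cont=0.2008 V=0.2008[hold]  S*(4)=67.3224
k=3: j=0 S=78.5549 intr=35.8851 cont=35.3609 V=35.8851[EX]; j=1 S=106.9549 intr=7.4851 cont=16.7627 V=16.7627[hold]; j=2 S=145.6225 intr=0.0000 cont=5.5473 V=5.5473[hold]; j=3 S=198.2695 intr=0.0000 cont=1.1138 V=1.1138[hold]  S*(3)=78.5549
k=2: j=0 S=91.6615 intr=22.7785 cont=25.7979 V=25.7979[hold]; j=1 S=124.8000 intr=0.0000 cont=10.9074 V=10.9074[hold]; j=2 S=169.9191 intr=0.0000 cont=3.2480 V=3.2480[hold]  S*(2)=-
k=1: j=0 S=106.9549 intr=7.4851 cont=17.9736 V=17.9736[hold]; j=1 S=145.6225 intr=0.0000 cont=6.9163 V=6.9163[hold]  S*(1)=-
k=0: j=0 S=124.8000 intr=0.0000 cont=12.1803 V=12.1803[hold]  S*(0)=-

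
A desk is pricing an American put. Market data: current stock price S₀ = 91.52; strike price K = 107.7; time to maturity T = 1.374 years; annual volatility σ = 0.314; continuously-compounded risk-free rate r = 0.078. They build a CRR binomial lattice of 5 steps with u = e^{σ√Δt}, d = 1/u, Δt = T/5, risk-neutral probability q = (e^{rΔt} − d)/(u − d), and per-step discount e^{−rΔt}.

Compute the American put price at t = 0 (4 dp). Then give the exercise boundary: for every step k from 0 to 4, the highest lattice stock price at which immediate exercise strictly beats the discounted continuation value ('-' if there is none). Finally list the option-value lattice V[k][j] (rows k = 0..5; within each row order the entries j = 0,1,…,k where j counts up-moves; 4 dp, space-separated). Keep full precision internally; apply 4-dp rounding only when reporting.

Δt=0.27480  u=1.17893  d=0.84823  q=0.52446  discount=0.97879
step 5 (expiry): payoffs max(K−S,0) = 67.5131 51.8456 30.0700 0.0000 0.0000 0.0000
step 4: (k=4,j=0): S=47.3774, (K−S)⁺=60.3226, hold=58.0387 ⇒ V=60.3226 exercise | (k=4,j=1): S=65.8481, (K−S)⁺=41.8519, hold=39.5679 ⇒ V=41.8519 exercise | (k=4,j=2): S=91.5200, (K−S)⁺=16.1800, hold=13.9963 ⇒ V=16.1800 exercise | (k=4,j=3): S=127.2004, (K−S)⁺=0.0000, hold=0.0000 ⇒ V=0.0000 continue | (k=4,j=4): S=176.7913, (K−S)⁺=0.0000, hold=0.0000 ⇒ V=0.0000 continue  boundary S*=91.5200
step 3: (k=3,j=0): S=55.8544, (K−S)⁺=51.8456, hold=49.5617 ⇒ V=51.8456 exercise | (k=3,j=1): S=77.6300, (K−S)⁺=30.0700, hold=27.7860 ⇒ V=30.0700 exercise | (k=3,j=2): S=107.8952, (K−S)⁺=0.0000, hold=7.5311 ⇒ V=7.5311 continue | (k=3,j=3): S=149.9597, (K−S)⁺=0.0000, hold=0.0000 ⇒ V=0.0000 continue  boundary S*=77.6300
step 2: (k=2,j=0): S=65.8481, (K−S)⁺=41.8519, hold=39.5679 ⇒ V=41.8519 exercise | (k=2,j=1): S=91.5200, (K−S)⁺=16.1800, hold=17.8623 ⇒ V=17.8623 continue | (k=2,j=2): S=127.2004, (K−S)⁺=0.0000, hold=3.5054 ⇒ V=3.5054 continue  boundary S*=65.8481
step 1: (k=1,j=0): S=77.6300, (K−S)⁺=30.0700, hold=28.6496 ⇒ V=30.0700 exercise | (k=1,j=1): S=107.8952, (K−S)⁺=0.0000, hold=10.1136 ⇒ V=10.1136 continue  boundary S*=77.6300
step 0: (k=0,j=0): S=91.5200, (K−S)⁺=16.1800, hold=19.1880 ⇒ V=19.1880 continue  boundary S*=-

price = 19.1880
boundary = - 77.6300 65.8481 77.6300 91.5200
tree:
19.1880
30.0700 10.1136
41.8519 17.8623 3.5054
51.8456 30.0700 7.5311 0.0000
60.3226 41.8519 16.1800 0.0000 0.0000
67.5131 51.8456 30.0700 0.0000 0.0000 0.0000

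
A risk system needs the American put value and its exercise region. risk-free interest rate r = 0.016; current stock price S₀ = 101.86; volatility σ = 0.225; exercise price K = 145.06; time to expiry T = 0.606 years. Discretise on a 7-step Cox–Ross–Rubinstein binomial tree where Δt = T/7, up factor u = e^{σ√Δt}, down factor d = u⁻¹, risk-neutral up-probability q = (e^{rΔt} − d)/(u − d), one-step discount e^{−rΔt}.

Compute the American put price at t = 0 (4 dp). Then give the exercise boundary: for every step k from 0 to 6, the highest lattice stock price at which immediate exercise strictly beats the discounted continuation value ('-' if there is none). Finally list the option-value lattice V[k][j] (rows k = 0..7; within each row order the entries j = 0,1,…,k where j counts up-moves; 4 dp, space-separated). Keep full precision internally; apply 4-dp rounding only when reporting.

price = 43.2000
boundary = 101.8600 108.8315 101.8600 108.8315 116.2802 124.2387 132.7419
tree:
43.2000
49.7250 36.2285
55.8319 43.2000 28.8869
61.5477 49.7250 36.2285 21.4455
66.8973 55.8319 43.2000 28.7798 13.9908
71.9043 61.5477 49.7250 36.2285 20.8213 7.0312
76.5905 66.8973 55.8319 43.2000 28.7798 12.3181 1.6339
80.9765 71.9043 61.5477 49.7250 36.2285 20.8213 3.2330 0.0000

params: Δt=0.08657 u=1.06844 d=0.93594 q=0.49392 e^(-rΔt)=0.99862
t_7 payoffs: 80.9765 71.9043 61.5477 49.7250 36.2285 20.8213 3.2330 0.0000
t_6: node(6,0) S=68.4695 payoff=76.5905 vs cont=76.3897 → 76.5905 [stop]  node(6,1) S=78.1627 payoff=66.8973 vs cont=66.6965 → 66.8973 [stop]  node(6,2) S=89.2281 payoff=55.8319 vs cont=55.6311 → 55.8319 [stop]  node(6,3) S=101.8600 payoff=43.2000 vs cont=42.9992 → 43.2000 [stop]  node(6,4) S=116.2802 payoff=28.7798 vs cont=28.5790 → 28.7798 [stop]  node(6,5) S=132.7419 payoff=12.3181 vs cont=12.1173 → 12.3181 [stop]  node(6,6) S=151.5340 payoff=0.0000 vs cont=1.6339 → 1.6339 [wait]  ⇒ S*(6)=132.7419
t_5: node(5,0) S=73.1557 payoff=71.9043 vs cont=71.7035 → 71.9043 [stop]  node(5,1) S=83.5123 payoff=61.5477 vs cont=61.3469 → 61.5477 [stop]  node(5,2) S=95.3350 payoff=49.7250 vs cont=49.5242 → 49.7250 [stop]  node(5,3) S=108.8315 payoff=36.2285 vs cont=36.0277 → 36.2285 [stop]  node(5,4) S=124.2387 payoff=20.8213 vs cont=20.6205 → 20.8213 [stop]  node(5,5) S=141.8270 payoff=3.2330 vs cont=7.0312 → 7.0312 [wait]  ⇒ S*(5)=124.2387
t_4: node(4,0) S=78.1627 payoff=66.8973 vs cont=66.6965 → 66.8973 [stop]  node(4,1) S=89.2281 payoff=55.8319 vs cont=55.6311 → 55.8319 [stop]  node(4,2) S=101.8600 payoff=43.2000 vs cont=42.9992 → 43.2000 [stop]  node(4,3) S=116.2802 payoff=28.7798 vs cont=28.5790 → 28.7798 [stop]  node(4,4) S=132.7419 payoff=12.3181 vs cont=13.9908 → 13.9908 [wait]  ⇒ S*(4)=116.2802
t_3: node(3,0) S=83.5123 payoff=61.5477 vs cont=61.3469 → 61.5477 [stop]  node(3,1) S=95.3350 payoff=49.7250 vs cont=49.5242 → 49.7250 [stop]  node(3,2) S=108.8315 payoff=36.2285 vs cont=36.0277 → 36.2285 [stop]  node(3,3) S=124.2387 payoff=20.8213 vs cont=21.4455 → 21.4455 [wait]  ⇒ S*(3)=108.8315
t_2: node(2,0) S=89.2281 payoff=55.8319 vs cont=55.6311 → 55.8319 [stop]  node(2,1) S=101.8600 payoff=43.2000 vs cont=42.9992 → 43.2000 [stop]  node(2,2) S=116.2802 payoff=28.7798 vs cont=28.8869 → 28.8869 [wait]  ⇒ S*(2)=101.8600
t_1: node(1,0) S=95.3350 payoff=49.7250 vs cont=49.5242 → 49.7250 [stop]  node(1,1) S=108.8315 payoff=36.2285 vs cont=36.0805 → 36.2285 [stop]  ⇒ S*(1)=108.8315
t_0: node(0,0) S=101.8600 payoff=43.2000 vs cont=42.9992 → 43.2000 [stop]  ⇒ S*(0)=101.8600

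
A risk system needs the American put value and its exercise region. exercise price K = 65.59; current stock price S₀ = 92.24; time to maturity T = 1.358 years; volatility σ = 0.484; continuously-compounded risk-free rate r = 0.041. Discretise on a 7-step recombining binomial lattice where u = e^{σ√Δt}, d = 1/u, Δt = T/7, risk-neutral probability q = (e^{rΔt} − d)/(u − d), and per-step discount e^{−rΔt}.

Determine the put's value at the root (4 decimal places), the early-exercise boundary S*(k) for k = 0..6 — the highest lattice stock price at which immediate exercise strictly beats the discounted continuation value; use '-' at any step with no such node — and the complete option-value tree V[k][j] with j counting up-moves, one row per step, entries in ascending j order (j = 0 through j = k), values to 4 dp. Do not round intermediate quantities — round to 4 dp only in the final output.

price = 6.2321
boundary = - - - - - 31.7691 39.3177
tree:
6.2321
9.3660 2.7405
13.7002 4.5499 0.7098
19.3789 7.4147 1.3386 0.0000
26.2825 11.7843 2.5244 0.0000 0.0000
33.8209 18.0773 4.7605 0.0000 0.0000 0.0000
39.9202 26.2723 8.9776 0.0000 0.0000 0.0000 0.0000
44.8485 33.8209 16.9302 0.0000 0.0000 0.0000 0.0000 0.0000

params: Δt=0.19400 u=1.23761 d=0.80801 q=0.46549 e^(-rΔt)=0.99208
t_7 payoffs: 44.8485 33.8209 16.9302 0.0000 0.0000 0.0000 0.0000 0.0000
t_6: node(6,0) S=25.6698 payoff=39.9202 vs cont=39.4006 → 39.9202 [stop]  node(6,1) S=39.3177 payoff=26.2723 vs cont=25.7527 → 26.2723 [stop]  node(6,2) S=60.2218 payoff=5.3682 vs cont=8.9776 → 8.9776 [wait]  node(6,3) S=92.2400 payoff=0.0000 vs cont=0.0000 → 0.0000 [wait]  node(6,4) S=141.2814 payoff=0.0000 vs cont=0.0000 → 0.0000 [wait]  node(6,5) S=216.3967 payoff=0.0000 vs cont=0.0000 → 0.0000 [wait]  node(6,6) S=331.4487 payoff=0.0000 vs cont=0.0000 → 0.0000 [wait]  ⇒ S*(6)=39.3177
t_5: node(5,0) S=31.7691 payoff=33.8209 vs cont=33.3013 → 33.8209 [stop]  node(5,1) S=48.6598 payoff=16.9302 vs cont=18.0773 → 18.0773 [wait]  node(5,2) S=74.5309 payoff=0.0000 vs cont=4.7605 → 4.7605 [wait]  node(5,3) S=114.1569 payoff=0.0000 vs cont=0.0000 → 0.0000 [wait]  node(5,4) S=174.8509 payoff=0.0000 vs cont=0.0000 → 0.0000 [wait]  node(5,5) S=267.8142 payoff=0.0000 vs cont=0.0000 → 0.0000 [wait]  ⇒ S*(5)=31.7691
t_4: node(4,0) S=39.3177 payoff=26.2723 vs cont=26.2825 → 26.2825 [wait]  node(4,1) S=60.2218 payoff=5.3682 vs cont=11.7843 → 11.7843 [wait]  node(4,2) S=92.2400 payoff=0.0000 vs cont=2.5244 → 2.5244 [wait]  node(4,3) S=141.2814 payoff=0.0000 vs cont=0.0000 → 0.0000 [wait]  node(4,4) S=216.3967 payoff=0.0000 vs cont=0.0000 → 0.0000 [wait]  ⇒ S*(4)=-
t_3: node(3,0) S=48.6598 payoff=16.9302 vs cont=19.3789 → 19.3789 [wait]  node(3,1) S=74.5309 payoff=0.0000 vs cont=7.4147 → 7.4147 [wait]  node(3,2) S=114.1569 payoff=0.0000 vs cont=1.3386 → 1.3386 [wait]  node(3,3) S=174.8509 payoff=0.0000 vs cont=0.0000 → 0.0000 [wait]  ⇒ S*(3)=-
t_2: node(2,0) S=60.2218 payoff=5.3682 vs cont=13.7002 → 13.7002 [wait]  node(2,1) S=92.2400 payoff=0.0000 vs cont=4.5499 → 4.5499 [wait]  node(2,2) S=141.2814 payoff=0.0000 vs cont=0.7098 → 0.7098 [wait]  ⇒ S*(2)=-
t_1: node(1,0) S=74.5309 payoff=0.0000 vs cont=9.3660 → 9.3660 [wait]  node(1,1) S=114.1569 payoff=0.0000 vs cont=2.7405 → 2.7405 [wait]  ⇒ S*(1)=-
t_0: node(0,0) S=92.2400 payoff=0.0000 vs cont=6.2321 → 6.2321 [wait]  ⇒ S*(0)=-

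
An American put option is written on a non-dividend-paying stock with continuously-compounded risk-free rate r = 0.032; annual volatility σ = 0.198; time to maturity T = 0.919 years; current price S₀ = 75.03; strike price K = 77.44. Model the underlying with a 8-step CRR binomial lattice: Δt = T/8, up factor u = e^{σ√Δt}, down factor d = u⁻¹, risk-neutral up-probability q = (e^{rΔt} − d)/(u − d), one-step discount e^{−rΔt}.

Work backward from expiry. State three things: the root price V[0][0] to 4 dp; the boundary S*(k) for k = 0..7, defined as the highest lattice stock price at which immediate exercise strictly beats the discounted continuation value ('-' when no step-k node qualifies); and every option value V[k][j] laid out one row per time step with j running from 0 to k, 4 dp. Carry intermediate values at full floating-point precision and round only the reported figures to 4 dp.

Δt=0.11488, u=1.06941, d=0.93509, q=0.51065, disc=e^(-rΔt)=0.99633
k=8 terminal: V=max(K-S,0) → 33.5793 27.2791 20.0739 11.8338 2.4100 0.0000 0.0000 0.0000 0.0000
k=7: j=0 S=46.9052 intr=30.5348 cont=30.2507 V=30.5348[EX]; j=1 S=53.6427 intr=23.7973 cont=23.5132 V=23.7973[EX]; j=2 S=61.3480 intr=16.0920 cont=15.8079 V=16.0920[EX]; j=3 S=70.1601 intr=7.2799 cont=6.9958 V=7.2799[EX]; j=4 S=80.2380 intr=0.0000 cont=1.1750 V=1.1750[hold]; j=5 S=91.7634 intr=0.0000 cont=0.0000 V=0.0000[hold]; j=6 S=104.9444 intr=0.0000 cont=0.0000 V=0.0000[hold]; j=7 S=120.0188 intr=0.0000 cont=0.0000 V=0.0000[hold]  S*(7)=70.1601
k=6: j=0 S=50.1609 intr=27.2791 cont=26.9949 V=27.2791[EX]; j=1 S=57.3661 intr=20.0739 cont=19.7897 V=20.0739[EX]; j=2 S=65.6062 intr=11.8338 cont=11.5496 V=11.8338[EX]; j=3 S=75.0300 intr=2.4100 cont=4.1472 V=4.1472[hold]; j=4 S=85.8074 intr=0.0000 cont=0.5729 V=0.5729[hold]; j=5 S=98.1329 intr=0.0000 cont=0.0000 V=0.0000[hold]; j=6 S=112.2288 intr=0.0000 cont=0.0000 V=0.0000[hold]  S*(6)=65.6062
k=5: j=0 S=53.6427 intr=23.7973 cont=23.5132 V=23.7973[EX]; j=1 S=61.3480 intr=16.0920 cont=15.8079 V=16.0920[EX]; j=2 S=70.1601 intr=7.2799 cont=7.8796 V=7.8796[hold]; j=3 S=80.2380 intr=0.0000 cont=2.3135 V=2.3135[hold]; j=4 S=91.7634 intr=0.0000 cont=0.2793 V=0.2793[hold]; j=5 S=104.9444 intr=0.0000 cont=0.0000 V=0.0000[hold]  S*(5)=61.3480
k=4: j=0 S=57.3661 intr=20.0739 cont=19.7897 V=20.0739[EX]; j=1 S=65.6062 intr=11.8338 cont=11.8547 V=11.8547[hold]; j=2 S=75.0300 intr=2.4100 cont=5.0188 V=5.0188[hold]; j=3 S=85.8074 intr=0.0000 cont=1.2701 V=1.2701[hold]; j=4 S=98.1329 intr=0.0000 cont=0.1362 V=0.1362[hold]  S*(4)=57.3661
k=3: j=0 S=61.3480 intr=16.0920 cont=15.8185 V=16.0920[EX]; j=1 S=70.1601 intr=7.2799 cont=8.3333 V=8.3333[hold]; j=2 S=80.2380 intr=0.0000 cont=3.0931 V=3.0931[hold]; j=3 S=91.7634 intr=0.0000 cont=0.6885 V=0.6885[hold]  S*(3)=61.3480
k=2: j=0 S=65.6062 intr=11.8338 cont=12.0855 V=12.0855[hold]; j=1 S=75.0300 intr=2.4100 cont=5.6366 V=5.6366[hold]; j=2 S=85.8074 intr=0.0000 cont=1.8584 V=1.8584[hold]  S*(2)=-
k=1: j=0 S=70.1601 intr=7.2799 cont=8.7602 V=8.7602[hold]; j=1 S=80.2380 intr=0.0000 cont=3.6937 V=3.6937[hold]  S*(1)=-
k=0: j=0 S=75.0300 intr=2.4100 cont=6.1503 V=6.1503[hold]  S*(0)=-

price = 6.1503
boundary = - - - 61.3480 57.3661 61.3480 65.6062 70.1601
tree:
6.1503
8.7602 3.6937
12.0855 5.6366 1.8584
16.0920 8.3333 3.0931 0.6885
20.0739 11.8547 5.0188 1.2701 0.1362
23.7973 16.0920 7.8796 2.3135 0.2793 0.0000
27.2791 20.0739 11.8338 4.1472 0.5729 0.0000 0.0000
30.5348 23.7973 16.0920 7.2799 1.1750 0.0000 0.0000 0.0000
33.5793 27.2791 20.0739 11.8338 2.4100 0.0000 0.0000 0.0000 0.0000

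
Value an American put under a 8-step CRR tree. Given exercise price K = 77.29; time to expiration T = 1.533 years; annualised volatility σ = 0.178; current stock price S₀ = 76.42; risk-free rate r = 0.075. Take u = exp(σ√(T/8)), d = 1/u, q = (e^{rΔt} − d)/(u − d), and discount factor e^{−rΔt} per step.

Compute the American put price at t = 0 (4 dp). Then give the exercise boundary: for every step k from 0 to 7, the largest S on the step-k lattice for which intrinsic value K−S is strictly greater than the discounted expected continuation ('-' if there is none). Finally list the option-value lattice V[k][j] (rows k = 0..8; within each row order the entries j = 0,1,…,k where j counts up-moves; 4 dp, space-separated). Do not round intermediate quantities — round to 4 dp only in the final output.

price = 4.2992
boundary = - - 65.3924 60.4905 65.3924 60.4905 65.3924 70.6915
tree:
4.2992
7.2613 2.2032
11.8976 3.9942 0.9260
16.7995 7.0223 1.8415 0.2680
21.3340 11.8976 3.5714 0.6007 0.0272
25.5285 16.7995 6.6893 1.3412 0.0647 0.0000
29.4086 21.3340 11.8976 2.9820 0.1539 0.0000 0.0000
32.9978 25.5285 16.7995 6.5985 0.3659 0.0000 0.0000 0.0000
36.3180 29.4086 21.3340 11.8976 0.8700 0.0000 0.0000 0.0000 0.0000

Δt=0.19162  u=1.08104  d=0.92504  q=0.57332  discount=0.98573
step 8 (expiry): payoffs max(K−S,0) = 36.3180 29.4086 21.3340 11.8976 0.8700 0.0000 0.0000 0.0000 0.0000
step 7: (k=7,j=0): S=44.2922, (K−S)⁺=32.9978, hold=31.8950 ⇒ V=32.9978 exercise | (k=7,j=1): S=51.7615, (K−S)⁺=25.5285, hold=24.4256 ⇒ V=25.5285 exercise | (k=7,j=2): S=60.4905, (K−S)⁺=16.7995, hold=15.6967 ⇒ V=16.7995 exercise | (k=7,j=3): S=70.6915, (K−S)⁺=6.5985, hold=5.4957 ⇒ V=6.5985 exercise | (k=7,j=4): S=82.6127, (K−S)⁺=0.0000, hold=0.3659 ⇒ V=0.3659 continue | (k=7,j=5): S=96.5444, (K−S)⁺=0.0000, hold=0.0000 ⇒ V=0.0000 continue | (k=7,j=6): S=112.8254, (K−S)⁺=0.0000, hold=0.0000 ⇒ V=0.0000 continue | (k=7,j=7): S=131.8521, (K−S)⁺=0.0000, hold=0.0000 ⇒ V=0.0000 continue  boundary S*=70.6915
step 6: (k=6,j=0): S=47.8814, (K−S)⁺=29.4086, hold=28.3057 ⇒ V=29.4086 exercise | (k=6,j=1): S=55.9560, (K−S)⁺=21.3340, hold=20.2311 ⇒ V=21.3340 exercise | (k=6,j=2): S=65.3924, (K−S)⁺=11.8976, hold=10.7948 ⇒ V=11.8976 exercise | (k=6,j=3): S=76.4200, (K−S)⁺=0.8700, hold=2.9820 ⇒ V=2.9820 continue | (k=6,j=4): S=89.3073, (K−S)⁺=0.0000, hold=0.1539 ⇒ V=0.1539 continue | (k=6,j=5): S=104.3679, (K−S)⁺=0.0000, hold=0.0000 ⇒ V=0.0000 continue | (k=6,j=6): S=121.9683, (K−S)⁺=0.0000, hold=0.0000 ⇒ V=0.0000 continue  boundary S*=65.3924
step 5: (k=5,j=0): S=51.7615, (K−S)⁺=25.5285, hold=24.4256 ⇒ V=25.5285 exercise | (k=5,j=1): S=60.4905, (K−S)⁺=16.7995, hold=15.6967 ⇒ V=16.7995 exercise | (k=5,j=2): S=70.6915, (K−S)⁺=6.5985, hold=6.6893 ⇒ V=6.6893 continue | (k=5,j=3): S=82.6127, (K−S)⁺=0.0000, hold=1.3412 ⇒ V=1.3412 continue | (k=5,j=4): S=96.5444, (K−S)⁺=0.0000, hold=0.0647 ⇒ V=0.0647 continue | (k=5,j=5): S=112.8254, (K−S)⁺=0.0000, hold=0.0000 ⇒ V=0.0000 continue  boundary S*=60.4905
step 4: (k=4,j=0): S=55.9560, (K−S)⁺=21.3340, hold=20.2311 ⇒ V=21.3340 exercise | (k=4,j=1): S=65.3924, (K−S)⁺=11.8976, hold=10.8461 ⇒ V=11.8976 exercise | (k=4,j=2): S=76.4200, (K−S)⁺=0.8700, hold=3.5714 ⇒ V=3.5714 continue | (k=4,j=3): S=89.3073, (K−S)⁺=0.0000, hold=0.6007 ⇒ V=0.6007 continue | (k=4,j=4): S=104.3679, (K−S)⁺=0.0000, hold=0.0272 ⇒ V=0.0272 continue  boundary S*=65.3924
step 3: (k=3,j=0): S=60.4905, (K−S)⁺=16.7995, hold=15.6967 ⇒ V=16.7995 exercise | (k=3,j=1): S=70.6915, (K−S)⁺=6.5985, hold=7.0223 ⇒ V=7.0223 continue | (k=3,j=2): S=82.6127, (K−S)⁺=0.0000, hold=1.8415 ⇒ V=1.8415 continue | (k=3,j=3): S=96.5444, (K−S)⁺=0.0000, hold=0.2680 ⇒ V=0.2680 continue  boundary S*=60.4905
step 2: (k=2,j=0): S=65.3924, (K−S)⁺=11.8976, hold=11.0343 ⇒ V=11.8976 exercise | (k=2,j=1): S=76.4200, (K−S)⁺=0.8700, hold=3.9942 ⇒ V=3.9942 continue | (k=2,j=2): S=89.3073, (K−S)⁺=0.0000, hold=0.9260 ⇒ V=0.9260 continue  boundary S*=65.3924
step 1: (k=1,j=0): S=70.6915, (K−S)⁺=6.5985, hold=7.2613 ⇒ V=7.2613 continue | (k=1,j=1): S=82.6127, (K−S)⁺=0.0000, hold=2.2032 ⇒ V=2.2032 continue  boundary S*=-
step 0: (k=0,j=0): S=76.4200, (K−S)⁺=0.8700, hold=4.2992 ⇒ V=4.2992 continue  boundary S*=-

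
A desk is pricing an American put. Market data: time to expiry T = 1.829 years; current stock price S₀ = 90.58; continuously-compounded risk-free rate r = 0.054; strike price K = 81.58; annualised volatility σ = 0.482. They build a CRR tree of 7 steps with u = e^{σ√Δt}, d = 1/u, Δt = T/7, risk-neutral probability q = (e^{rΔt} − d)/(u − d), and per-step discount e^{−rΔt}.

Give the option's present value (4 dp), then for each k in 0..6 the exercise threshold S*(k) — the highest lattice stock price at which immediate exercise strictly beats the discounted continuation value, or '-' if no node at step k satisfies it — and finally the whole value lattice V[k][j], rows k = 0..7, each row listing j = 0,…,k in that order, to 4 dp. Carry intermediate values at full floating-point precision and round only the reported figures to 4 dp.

Δt=0.26129  u=1.27939  d=0.78163  q=0.46726  discount=0.98599
step 7 (expiry): payoffs max(K−S,0) = 65.4356 55.1544 38.3258 10.7804 0.0000 0.0000 0.0000 0.0000
step 6: (k=6,j=0): S=20.6550, (K−S)⁺=60.9250, hold=59.7821 ⇒ V=60.9250 exercise | (k=6,j=1): S=33.8086, (K−S)⁺=47.7714, hold=46.6285 ⇒ V=47.7714 exercise | (k=6,j=2): S=55.3388, (K−S)⁺=26.2412, hold=25.0982 ⇒ V=26.2412 exercise | (k=6,j=3): S=90.5800, (K−S)⁺=0.0000, hold=5.6627 ⇒ V=5.6627 continue | (k=6,j=4): S=148.2637, (K−S)⁺=0.0000, hold=0.0000 ⇒ V=0.0000 continue | (k=6,j=5): S=242.6820, (K−S)⁺=0.0000, hold=0.0000 ⇒ V=0.0000 continue | (k=6,j=6): S=397.2284, (K−S)⁺=0.0000, hold=0.0000 ⇒ V=0.0000 continue  boundary S*=55.3388
step 5: (k=5,j=0): S=26.4256, (K−S)⁺=55.1544, hold=54.0114 ⇒ V=55.1544 exercise | (k=5,j=1): S=43.2542, (K−S)⁺=38.3258, hold=37.1828 ⇒ V=38.3258 exercise | (k=5,j=2): S=70.7996, (K−S)⁺=10.7804, hold=16.3927 ⇒ V=16.3927 continue | (k=5,j=3): S=115.8867, (K−S)⁺=0.0000, hold=2.9744 ⇒ V=2.9744 continue | (k=5,j=4): S=189.6865, (K−S)⁺=0.0000, hold=0.0000 ⇒ V=0.0000 continue | (k=5,j=5): S=310.4838, (K−S)⁺=0.0000, hold=0.0000 ⇒ V=0.0000 continue  boundary S*=43.2542
step 4: (k=4,j=0): S=33.8086, (K−S)⁺=47.7714, hold=46.6285 ⇒ V=47.7714 exercise | (k=4,j=1): S=55.3388, (K−S)⁺=26.2412, hold=27.6839 ⇒ V=27.6839 continue | (k=4,j=2): S=90.5800, (K−S)⁺=0.0000, hold=9.9810 ⇒ V=9.9810 continue | (k=4,j=3): S=148.2637, (K−S)⁺=0.0000, hold=1.5624 ⇒ V=1.5624 continue | (k=4,j=4): S=242.6820, (K−S)⁺=0.0000, hold=0.0000 ⇒ V=0.0000 continue  boundary S*=33.8086
step 3: (k=3,j=0): S=43.2542, (K−S)⁺=38.3258, hold=37.8475 ⇒ V=38.3258 exercise | (k=3,j=1): S=70.7996, (K−S)⁺=10.7804, hold=19.1401 ⇒ V=19.1401 continue | (k=3,j=2): S=115.8867, (K−S)⁺=0.0000, hold=5.9626 ⇒ V=5.9626 continue | (k=3,j=3): S=189.6865, (K−S)⁺=0.0000, hold=0.8207 ⇒ V=0.8207 continue  boundary S*=43.2542
step 2: (k=2,j=0): S=55.3388, (K−S)⁺=26.2412, hold=28.9497 ⇒ V=28.9497 continue | (k=2,j=1): S=90.5800, (K−S)⁺=0.0000, hold=12.8009 ⇒ V=12.8009 continue | (k=2,j=2): S=148.2637, (K−S)⁺=0.0000, hold=3.5101 ⇒ V=3.5101 continue  boundary S*=-
step 1: (k=1,j=0): S=70.7996, (K−S)⁺=10.7804, hold=21.1041 ⇒ V=21.1041 continue | (k=1,j=1): S=115.8867, (K−S)⁺=0.0000, hold=8.3411 ⇒ V=8.3411 continue  boundary S*=-
step 0: (k=0,j=0): S=90.5800, (K−S)⁺=0.0000, hold=14.9283 ⇒ V=14.9283 continue  boundary S*=-

price = 14.9283
boundary = - - - 43.2542 33.8086 43.2542 55.3388
tree:
14.9283
21.1041 8.3411
28.9497 12.8009 3.5101
38.3258 19.1401 5.9626 0.8207
47.7714 27.6839 9.9810 1.5624 0.0000
55.1544 38.3258 16.3927 2.9744 0.0000 0.0000
60.9250 47.7714 26.2412 5.6627 0.0000 0.0000 0.0000
65.4356 55.1544 38.3258 10.7804 0.0000 0.0000 0.0000 0.0000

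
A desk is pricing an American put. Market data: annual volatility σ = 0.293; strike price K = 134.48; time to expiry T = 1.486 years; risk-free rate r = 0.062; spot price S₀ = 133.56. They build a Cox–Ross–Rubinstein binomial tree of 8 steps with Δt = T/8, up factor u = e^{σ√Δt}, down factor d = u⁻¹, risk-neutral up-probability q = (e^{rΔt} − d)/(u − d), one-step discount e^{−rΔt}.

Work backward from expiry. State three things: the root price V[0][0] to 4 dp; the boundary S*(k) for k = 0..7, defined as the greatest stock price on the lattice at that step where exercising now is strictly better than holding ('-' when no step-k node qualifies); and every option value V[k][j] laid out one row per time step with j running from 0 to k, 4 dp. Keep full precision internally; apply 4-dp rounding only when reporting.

Δt=0.18575  u=1.13460  d=0.88137  q=0.51421  discount=0.98855
step 8 (expiry): payoffs max(K−S,0) = 85.8463 71.8731 53.8852 30.7292 0.9200 0.0000 0.0000 0.0000 0.0000
step 7: (k=7,j=0): S=55.1797, (K−S)⁺=79.3003, hold=77.7604 ⇒ V=79.3003 exercise | (k=7,j=1): S=71.0337, (K−S)⁺=63.4463, hold=61.9064 ⇒ V=63.4463 exercise | (k=7,j=2): S=91.4427, (K−S)⁺=43.0373, hold=41.4974 ⇒ V=43.0373 exercise | (k=7,j=3): S=117.7156, (K−S)⁺=16.7644, hold=15.2245 ⇒ V=16.7644 exercise | (k=7,j=4): S=151.5370, (K−S)⁺=0.0000, hold=0.4418 ⇒ V=0.4418 continue | (k=7,j=5): S=195.0759, (K−S)⁺=0.0000, hold=0.0000 ⇒ V=0.0000 continue | (k=7,j=6): S=251.1241, (K−S)⁺=0.0000, hold=0.0000 ⇒ V=0.0000 continue | (k=7,j=7): S=323.2757, (K−S)⁺=0.0000, hold=0.0000 ⇒ V=0.0000 continue  boundary S*=117.7156
step 6: (k=6,j=0): S=62.6069, (K−S)⁺=71.8731, hold=70.3333 ⇒ V=71.8731 exercise | (k=6,j=1): S=80.5948, (K−S)⁺=53.8852, hold=52.3454 ⇒ V=53.8852 exercise | (k=6,j=2): S=103.7508, (K−S)⁺=30.7292, hold=29.1893 ⇒ V=30.7292 exercise | (k=6,j=3): S=133.5600, (K−S)⁺=0.9200, hold=8.2753 ⇒ V=8.2753 continue | (k=6,j=4): S=171.9338, (K−S)⁺=0.0000, hold=0.2122 ⇒ V=0.2122 continue | (k=6,j=5): S=221.3329, (K−S)⁺=0.0000, hold=0.0000 ⇒ V=0.0000 continue | (k=6,j=6): S=284.9251, (K−S)⁺=0.0000, hold=0.0000 ⇒ V=0.0000 continue  boundary S*=103.7508
step 5: (k=5,j=0): S=71.0337, (K−S)⁺=63.4463, hold=61.9064 ⇒ V=63.4463 exercise | (k=5,j=1): S=91.4427, (K−S)⁺=43.0373, hold=41.4974 ⇒ V=43.0373 exercise | (k=5,j=2): S=117.7156, (K−S)⁺=16.7644, hold=18.9634 ⇒ V=18.9634 continue | (k=5,j=3): S=151.5370, (K−S)⁺=0.0000, hold=4.0818 ⇒ V=4.0818 continue | (k=5,j=4): S=195.0759, (K−S)⁺=0.0000, hold=0.1019 ⇒ V=0.1019 continue | (k=5,j=5): S=251.1241, (K−S)⁺=0.0000, hold=0.0000 ⇒ V=0.0000 continue  boundary S*=91.4427
step 4: (k=4,j=0): S=80.5948, (K−S)⁺=53.8852, hold=52.3454 ⇒ V=53.8852 exercise | (k=4,j=1): S=103.7508, (K−S)⁺=30.7292, hold=30.3071 ⇒ V=30.7292 exercise | (k=4,j=2): S=133.5600, (K−S)⁺=0.9200, hold=11.1816 ⇒ V=11.1816 continue | (k=4,j=3): S=171.9338, (K−S)⁺=0.0000, hold=2.0120 ⇒ V=2.0120 continue | (k=4,j=4): S=221.3329, (K−S)⁺=0.0000, hold=0.0489 ⇒ V=0.0489 continue  boundary S*=103.7508
step 3: (k=3,j=0): S=91.4427, (K−S)⁺=43.0373, hold=41.4974 ⇒ V=43.0373 exercise | (k=3,j=1): S=117.7156, (K−S)⁺=16.7644, hold=20.4408 ⇒ V=20.4408 continue | (k=3,j=2): S=151.5370, (K−S)⁺=0.0000, hold=6.3924 ⇒ V=6.3924 continue | (k=3,j=3): S=195.0759, (K−S)⁺=0.0000, hold=0.9911 ⇒ V=0.9911 continue  boundary S*=91.4427
step 2: (k=2,j=0): S=103.7508, (K−S)⁺=30.7292, hold=31.0581 ⇒ V=31.0581 continue | (k=2,j=1): S=133.5600, (K−S)⁺=0.9200, hold=13.0656 ⇒ V=13.0656 continue | (k=2,j=2): S=171.9338, (K−S)⁺=0.0000, hold=3.5736 ⇒ V=3.5736 continue  boundary S*=-
step 1: (k=1,j=0): S=117.7156, (K−S)⁺=16.7644, hold=21.5564 ⇒ V=21.5564 continue | (k=1,j=1): S=151.5370, (K−S)⁺=0.0000, hold=8.0909 ⇒ V=8.0909 continue  boundary S*=-
step 0: (k=0,j=0): S=133.5600, (K−S)⁺=0.9200, hold=14.4647 ⇒ V=14.4647 continue  boundary S*=-

price = 14.4647
boundary = - - - 91.4427 103.7508 91.4427 103.7508 117.7156
tree:
14.4647
21.5564 8.0909
31.0581 13.0656 3.5736
43.0373 20.4408 6.3924 0.9911
53.8852 30.7292 11.1816 2.0120 0.0489
63.4463 43.0373 18.9634 4.0818 0.1019 0.0000
71.8731 53.8852 30.7292 8.2753 0.2122 0.0000 0.0000
79.3003 63.4463 43.0373 16.7644 0.4418 0.0000 0.0000 0.0000
85.8463 71.8731 53.8852 30.7292 0.9200 0.0000 0.0000 0.0000 0.0000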